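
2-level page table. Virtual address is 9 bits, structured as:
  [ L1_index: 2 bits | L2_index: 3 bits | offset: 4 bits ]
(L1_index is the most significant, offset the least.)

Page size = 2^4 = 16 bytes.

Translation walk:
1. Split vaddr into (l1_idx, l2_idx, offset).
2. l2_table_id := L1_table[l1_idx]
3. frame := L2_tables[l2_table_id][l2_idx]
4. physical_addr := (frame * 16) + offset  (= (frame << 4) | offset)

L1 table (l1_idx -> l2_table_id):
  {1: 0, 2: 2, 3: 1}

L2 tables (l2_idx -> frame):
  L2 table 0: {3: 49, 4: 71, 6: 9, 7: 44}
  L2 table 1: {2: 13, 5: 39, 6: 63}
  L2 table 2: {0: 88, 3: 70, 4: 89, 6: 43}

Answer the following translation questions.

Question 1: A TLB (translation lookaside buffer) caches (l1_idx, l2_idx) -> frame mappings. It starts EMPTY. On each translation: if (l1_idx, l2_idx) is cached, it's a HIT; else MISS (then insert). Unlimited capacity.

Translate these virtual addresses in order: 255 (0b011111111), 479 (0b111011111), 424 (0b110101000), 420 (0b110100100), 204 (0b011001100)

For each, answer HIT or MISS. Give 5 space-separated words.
Answer: MISS MISS MISS HIT MISS

Derivation:
vaddr=255: (1,7) not in TLB -> MISS, insert
vaddr=479: (3,5) not in TLB -> MISS, insert
vaddr=424: (3,2) not in TLB -> MISS, insert
vaddr=420: (3,2) in TLB -> HIT
vaddr=204: (1,4) not in TLB -> MISS, insert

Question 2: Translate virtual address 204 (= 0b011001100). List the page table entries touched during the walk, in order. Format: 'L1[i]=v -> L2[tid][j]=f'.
vaddr = 204 = 0b011001100
Split: l1_idx=1, l2_idx=4, offset=12

Answer: L1[1]=0 -> L2[0][4]=71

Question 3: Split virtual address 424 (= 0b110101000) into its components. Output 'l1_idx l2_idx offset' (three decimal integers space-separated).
Answer: 3 2 8

Derivation:
vaddr = 424 = 0b110101000
  top 2 bits -> l1_idx = 3
  next 3 bits -> l2_idx = 2
  bottom 4 bits -> offset = 8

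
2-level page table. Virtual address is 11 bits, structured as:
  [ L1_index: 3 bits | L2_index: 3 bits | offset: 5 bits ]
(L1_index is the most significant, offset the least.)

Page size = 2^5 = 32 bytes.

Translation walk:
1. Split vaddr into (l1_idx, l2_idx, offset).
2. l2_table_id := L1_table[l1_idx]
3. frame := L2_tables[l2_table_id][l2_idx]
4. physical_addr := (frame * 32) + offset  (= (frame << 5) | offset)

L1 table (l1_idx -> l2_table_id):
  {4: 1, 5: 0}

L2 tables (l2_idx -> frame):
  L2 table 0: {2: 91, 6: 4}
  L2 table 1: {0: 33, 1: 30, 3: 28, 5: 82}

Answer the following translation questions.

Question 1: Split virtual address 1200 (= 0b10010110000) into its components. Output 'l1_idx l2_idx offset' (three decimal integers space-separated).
vaddr = 1200 = 0b10010110000
  top 3 bits -> l1_idx = 4
  next 3 bits -> l2_idx = 5
  bottom 5 bits -> offset = 16

Answer: 4 5 16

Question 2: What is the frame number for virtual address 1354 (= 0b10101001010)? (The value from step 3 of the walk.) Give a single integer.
Answer: 91

Derivation:
vaddr = 1354: l1_idx=5, l2_idx=2
L1[5] = 0; L2[0][2] = 91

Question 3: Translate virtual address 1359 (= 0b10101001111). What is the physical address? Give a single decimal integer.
vaddr = 1359 = 0b10101001111
Split: l1_idx=5, l2_idx=2, offset=15
L1[5] = 0
L2[0][2] = 91
paddr = 91 * 32 + 15 = 2927

Answer: 2927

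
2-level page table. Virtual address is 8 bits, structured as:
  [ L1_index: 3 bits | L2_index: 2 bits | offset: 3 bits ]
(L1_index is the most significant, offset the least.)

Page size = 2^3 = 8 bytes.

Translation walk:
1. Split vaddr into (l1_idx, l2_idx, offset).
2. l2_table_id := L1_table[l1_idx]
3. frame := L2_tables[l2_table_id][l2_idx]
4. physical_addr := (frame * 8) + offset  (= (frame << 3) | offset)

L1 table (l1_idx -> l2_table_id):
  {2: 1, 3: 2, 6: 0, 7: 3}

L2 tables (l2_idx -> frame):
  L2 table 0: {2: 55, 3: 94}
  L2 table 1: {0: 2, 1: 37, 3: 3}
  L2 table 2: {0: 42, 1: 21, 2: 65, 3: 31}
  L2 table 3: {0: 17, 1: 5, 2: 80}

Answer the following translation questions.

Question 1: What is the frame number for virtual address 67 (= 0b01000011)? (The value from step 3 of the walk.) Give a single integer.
vaddr = 67: l1_idx=2, l2_idx=0
L1[2] = 1; L2[1][0] = 2

Answer: 2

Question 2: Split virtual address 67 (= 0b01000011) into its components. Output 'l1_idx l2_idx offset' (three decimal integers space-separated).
vaddr = 67 = 0b01000011
  top 3 bits -> l1_idx = 2
  next 2 bits -> l2_idx = 0
  bottom 3 bits -> offset = 3

Answer: 2 0 3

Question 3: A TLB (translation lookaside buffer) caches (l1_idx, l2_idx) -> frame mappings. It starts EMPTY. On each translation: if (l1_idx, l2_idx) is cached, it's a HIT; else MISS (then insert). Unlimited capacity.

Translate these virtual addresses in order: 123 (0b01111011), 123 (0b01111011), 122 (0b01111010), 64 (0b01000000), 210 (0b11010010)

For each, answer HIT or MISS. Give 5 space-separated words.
vaddr=123: (3,3) not in TLB -> MISS, insert
vaddr=123: (3,3) in TLB -> HIT
vaddr=122: (3,3) in TLB -> HIT
vaddr=64: (2,0) not in TLB -> MISS, insert
vaddr=210: (6,2) not in TLB -> MISS, insert

Answer: MISS HIT HIT MISS MISS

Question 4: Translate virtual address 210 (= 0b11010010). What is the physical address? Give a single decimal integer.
Answer: 442

Derivation:
vaddr = 210 = 0b11010010
Split: l1_idx=6, l2_idx=2, offset=2
L1[6] = 0
L2[0][2] = 55
paddr = 55 * 8 + 2 = 442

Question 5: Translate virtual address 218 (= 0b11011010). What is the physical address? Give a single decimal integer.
Answer: 754

Derivation:
vaddr = 218 = 0b11011010
Split: l1_idx=6, l2_idx=3, offset=2
L1[6] = 0
L2[0][3] = 94
paddr = 94 * 8 + 2 = 754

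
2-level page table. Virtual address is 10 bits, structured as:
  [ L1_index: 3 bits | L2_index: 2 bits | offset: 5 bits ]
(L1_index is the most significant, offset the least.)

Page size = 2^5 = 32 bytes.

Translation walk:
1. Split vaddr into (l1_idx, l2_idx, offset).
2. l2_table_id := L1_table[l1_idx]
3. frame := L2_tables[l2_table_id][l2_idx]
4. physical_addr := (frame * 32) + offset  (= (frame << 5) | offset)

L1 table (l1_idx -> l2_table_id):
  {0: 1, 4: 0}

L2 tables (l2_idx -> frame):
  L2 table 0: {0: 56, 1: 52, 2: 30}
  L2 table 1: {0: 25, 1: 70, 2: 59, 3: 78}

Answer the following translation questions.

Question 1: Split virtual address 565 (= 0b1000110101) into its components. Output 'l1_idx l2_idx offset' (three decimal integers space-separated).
Answer: 4 1 21

Derivation:
vaddr = 565 = 0b1000110101
  top 3 bits -> l1_idx = 4
  next 2 bits -> l2_idx = 1
  bottom 5 bits -> offset = 21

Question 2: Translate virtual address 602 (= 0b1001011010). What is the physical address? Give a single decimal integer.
Answer: 986

Derivation:
vaddr = 602 = 0b1001011010
Split: l1_idx=4, l2_idx=2, offset=26
L1[4] = 0
L2[0][2] = 30
paddr = 30 * 32 + 26 = 986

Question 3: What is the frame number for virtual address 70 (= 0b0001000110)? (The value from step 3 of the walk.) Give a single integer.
vaddr = 70: l1_idx=0, l2_idx=2
L1[0] = 1; L2[1][2] = 59

Answer: 59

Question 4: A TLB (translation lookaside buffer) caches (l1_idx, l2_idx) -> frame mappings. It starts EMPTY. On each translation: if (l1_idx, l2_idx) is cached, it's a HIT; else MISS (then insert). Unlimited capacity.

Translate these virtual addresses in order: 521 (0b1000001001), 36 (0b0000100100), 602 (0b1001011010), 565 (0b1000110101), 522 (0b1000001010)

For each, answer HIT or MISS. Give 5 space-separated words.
vaddr=521: (4,0) not in TLB -> MISS, insert
vaddr=36: (0,1) not in TLB -> MISS, insert
vaddr=602: (4,2) not in TLB -> MISS, insert
vaddr=565: (4,1) not in TLB -> MISS, insert
vaddr=522: (4,0) in TLB -> HIT

Answer: MISS MISS MISS MISS HIT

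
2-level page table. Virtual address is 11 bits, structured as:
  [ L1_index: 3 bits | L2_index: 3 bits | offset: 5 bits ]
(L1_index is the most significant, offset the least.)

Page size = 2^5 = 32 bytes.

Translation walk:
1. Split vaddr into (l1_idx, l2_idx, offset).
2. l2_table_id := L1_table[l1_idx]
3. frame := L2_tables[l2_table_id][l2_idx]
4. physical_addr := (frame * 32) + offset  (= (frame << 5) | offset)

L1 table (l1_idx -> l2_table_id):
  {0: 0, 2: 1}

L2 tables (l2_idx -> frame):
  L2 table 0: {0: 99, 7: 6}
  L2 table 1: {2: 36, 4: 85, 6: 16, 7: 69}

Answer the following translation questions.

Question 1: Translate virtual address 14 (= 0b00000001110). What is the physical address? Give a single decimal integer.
vaddr = 14 = 0b00000001110
Split: l1_idx=0, l2_idx=0, offset=14
L1[0] = 0
L2[0][0] = 99
paddr = 99 * 32 + 14 = 3182

Answer: 3182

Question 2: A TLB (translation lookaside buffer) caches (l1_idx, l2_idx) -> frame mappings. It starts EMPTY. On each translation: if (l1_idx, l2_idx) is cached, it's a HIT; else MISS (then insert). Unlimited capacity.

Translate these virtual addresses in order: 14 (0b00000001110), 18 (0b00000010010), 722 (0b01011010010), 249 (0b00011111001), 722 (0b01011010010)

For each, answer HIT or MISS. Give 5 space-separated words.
vaddr=14: (0,0) not in TLB -> MISS, insert
vaddr=18: (0,0) in TLB -> HIT
vaddr=722: (2,6) not in TLB -> MISS, insert
vaddr=249: (0,7) not in TLB -> MISS, insert
vaddr=722: (2,6) in TLB -> HIT

Answer: MISS HIT MISS MISS HIT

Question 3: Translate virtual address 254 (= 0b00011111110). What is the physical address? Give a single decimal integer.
Answer: 222

Derivation:
vaddr = 254 = 0b00011111110
Split: l1_idx=0, l2_idx=7, offset=30
L1[0] = 0
L2[0][7] = 6
paddr = 6 * 32 + 30 = 222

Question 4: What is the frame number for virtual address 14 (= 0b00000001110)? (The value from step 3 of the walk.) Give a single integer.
Answer: 99

Derivation:
vaddr = 14: l1_idx=0, l2_idx=0
L1[0] = 0; L2[0][0] = 99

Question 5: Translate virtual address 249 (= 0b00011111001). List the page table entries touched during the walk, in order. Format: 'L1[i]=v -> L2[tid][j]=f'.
vaddr = 249 = 0b00011111001
Split: l1_idx=0, l2_idx=7, offset=25

Answer: L1[0]=0 -> L2[0][7]=6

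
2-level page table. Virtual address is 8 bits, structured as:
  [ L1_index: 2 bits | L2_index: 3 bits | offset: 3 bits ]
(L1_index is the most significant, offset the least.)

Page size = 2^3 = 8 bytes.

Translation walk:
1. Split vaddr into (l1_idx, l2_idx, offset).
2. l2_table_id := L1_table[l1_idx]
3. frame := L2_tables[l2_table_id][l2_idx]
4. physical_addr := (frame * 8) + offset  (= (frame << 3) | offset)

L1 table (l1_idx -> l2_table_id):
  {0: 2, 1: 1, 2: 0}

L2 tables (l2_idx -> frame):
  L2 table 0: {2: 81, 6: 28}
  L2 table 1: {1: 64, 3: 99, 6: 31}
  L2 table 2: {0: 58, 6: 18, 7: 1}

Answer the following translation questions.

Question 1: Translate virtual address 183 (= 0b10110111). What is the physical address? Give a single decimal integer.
Answer: 231

Derivation:
vaddr = 183 = 0b10110111
Split: l1_idx=2, l2_idx=6, offset=7
L1[2] = 0
L2[0][6] = 28
paddr = 28 * 8 + 7 = 231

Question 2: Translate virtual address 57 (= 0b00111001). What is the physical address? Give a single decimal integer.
vaddr = 57 = 0b00111001
Split: l1_idx=0, l2_idx=7, offset=1
L1[0] = 2
L2[2][7] = 1
paddr = 1 * 8 + 1 = 9

Answer: 9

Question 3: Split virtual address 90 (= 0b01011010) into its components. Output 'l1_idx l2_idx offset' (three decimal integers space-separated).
Answer: 1 3 2

Derivation:
vaddr = 90 = 0b01011010
  top 2 bits -> l1_idx = 1
  next 3 bits -> l2_idx = 3
  bottom 3 bits -> offset = 2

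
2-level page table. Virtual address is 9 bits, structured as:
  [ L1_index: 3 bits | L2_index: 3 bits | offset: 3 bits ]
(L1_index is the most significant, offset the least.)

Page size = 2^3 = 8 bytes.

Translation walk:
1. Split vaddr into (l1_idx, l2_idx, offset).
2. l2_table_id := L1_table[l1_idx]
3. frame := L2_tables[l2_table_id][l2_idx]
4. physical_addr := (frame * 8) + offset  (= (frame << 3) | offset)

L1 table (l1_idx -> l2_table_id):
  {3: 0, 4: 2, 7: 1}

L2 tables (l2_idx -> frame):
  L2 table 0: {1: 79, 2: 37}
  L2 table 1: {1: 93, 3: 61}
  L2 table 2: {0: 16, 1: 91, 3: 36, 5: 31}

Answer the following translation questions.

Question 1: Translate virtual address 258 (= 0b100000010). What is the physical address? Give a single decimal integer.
Answer: 130

Derivation:
vaddr = 258 = 0b100000010
Split: l1_idx=4, l2_idx=0, offset=2
L1[4] = 2
L2[2][0] = 16
paddr = 16 * 8 + 2 = 130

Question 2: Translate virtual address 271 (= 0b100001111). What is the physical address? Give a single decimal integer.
Answer: 735

Derivation:
vaddr = 271 = 0b100001111
Split: l1_idx=4, l2_idx=1, offset=7
L1[4] = 2
L2[2][1] = 91
paddr = 91 * 8 + 7 = 735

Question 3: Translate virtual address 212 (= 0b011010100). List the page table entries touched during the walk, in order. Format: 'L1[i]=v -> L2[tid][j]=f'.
Answer: L1[3]=0 -> L2[0][2]=37

Derivation:
vaddr = 212 = 0b011010100
Split: l1_idx=3, l2_idx=2, offset=4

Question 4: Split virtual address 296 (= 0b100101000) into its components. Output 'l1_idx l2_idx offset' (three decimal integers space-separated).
vaddr = 296 = 0b100101000
  top 3 bits -> l1_idx = 4
  next 3 bits -> l2_idx = 5
  bottom 3 bits -> offset = 0

Answer: 4 5 0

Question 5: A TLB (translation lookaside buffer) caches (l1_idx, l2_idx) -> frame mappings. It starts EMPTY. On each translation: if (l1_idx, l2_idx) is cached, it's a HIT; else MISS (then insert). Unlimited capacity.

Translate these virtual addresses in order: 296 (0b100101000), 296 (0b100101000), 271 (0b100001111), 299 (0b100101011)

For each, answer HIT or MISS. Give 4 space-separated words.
vaddr=296: (4,5) not in TLB -> MISS, insert
vaddr=296: (4,5) in TLB -> HIT
vaddr=271: (4,1) not in TLB -> MISS, insert
vaddr=299: (4,5) in TLB -> HIT

Answer: MISS HIT MISS HIT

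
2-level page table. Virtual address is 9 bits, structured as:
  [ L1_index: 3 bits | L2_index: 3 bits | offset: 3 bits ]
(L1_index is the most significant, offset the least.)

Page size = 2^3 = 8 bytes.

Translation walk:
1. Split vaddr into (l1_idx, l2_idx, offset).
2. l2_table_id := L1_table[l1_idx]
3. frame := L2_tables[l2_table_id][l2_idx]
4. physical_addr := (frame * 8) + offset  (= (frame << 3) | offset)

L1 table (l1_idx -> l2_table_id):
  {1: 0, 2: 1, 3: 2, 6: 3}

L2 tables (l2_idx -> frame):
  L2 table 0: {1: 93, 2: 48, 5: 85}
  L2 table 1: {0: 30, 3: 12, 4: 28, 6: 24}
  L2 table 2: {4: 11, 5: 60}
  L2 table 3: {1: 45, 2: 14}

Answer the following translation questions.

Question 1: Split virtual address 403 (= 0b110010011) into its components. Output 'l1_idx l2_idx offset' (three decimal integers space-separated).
vaddr = 403 = 0b110010011
  top 3 bits -> l1_idx = 6
  next 3 bits -> l2_idx = 2
  bottom 3 bits -> offset = 3

Answer: 6 2 3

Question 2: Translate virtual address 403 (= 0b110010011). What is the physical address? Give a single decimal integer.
vaddr = 403 = 0b110010011
Split: l1_idx=6, l2_idx=2, offset=3
L1[6] = 3
L2[3][2] = 14
paddr = 14 * 8 + 3 = 115

Answer: 115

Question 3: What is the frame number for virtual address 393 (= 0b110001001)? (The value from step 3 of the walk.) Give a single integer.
Answer: 45

Derivation:
vaddr = 393: l1_idx=6, l2_idx=1
L1[6] = 3; L2[3][1] = 45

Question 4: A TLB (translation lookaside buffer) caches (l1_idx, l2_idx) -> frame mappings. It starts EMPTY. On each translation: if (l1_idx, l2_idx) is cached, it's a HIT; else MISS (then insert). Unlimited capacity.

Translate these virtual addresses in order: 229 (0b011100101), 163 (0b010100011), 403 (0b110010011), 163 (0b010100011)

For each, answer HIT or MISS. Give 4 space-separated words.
Answer: MISS MISS MISS HIT

Derivation:
vaddr=229: (3,4) not in TLB -> MISS, insert
vaddr=163: (2,4) not in TLB -> MISS, insert
vaddr=403: (6,2) not in TLB -> MISS, insert
vaddr=163: (2,4) in TLB -> HIT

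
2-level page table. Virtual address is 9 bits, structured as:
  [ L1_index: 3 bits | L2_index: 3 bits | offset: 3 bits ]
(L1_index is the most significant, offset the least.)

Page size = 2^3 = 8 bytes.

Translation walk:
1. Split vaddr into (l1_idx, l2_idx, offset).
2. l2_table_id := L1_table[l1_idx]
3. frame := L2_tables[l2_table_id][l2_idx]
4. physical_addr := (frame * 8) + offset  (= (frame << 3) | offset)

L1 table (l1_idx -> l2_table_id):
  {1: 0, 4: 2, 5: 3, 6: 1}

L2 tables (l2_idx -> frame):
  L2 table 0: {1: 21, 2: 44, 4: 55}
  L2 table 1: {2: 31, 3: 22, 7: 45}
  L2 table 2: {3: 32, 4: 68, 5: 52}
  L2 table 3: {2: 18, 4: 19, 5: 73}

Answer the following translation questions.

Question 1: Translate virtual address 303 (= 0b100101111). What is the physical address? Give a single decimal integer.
Answer: 423

Derivation:
vaddr = 303 = 0b100101111
Split: l1_idx=4, l2_idx=5, offset=7
L1[4] = 2
L2[2][5] = 52
paddr = 52 * 8 + 7 = 423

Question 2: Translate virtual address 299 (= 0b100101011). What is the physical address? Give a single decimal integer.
Answer: 419

Derivation:
vaddr = 299 = 0b100101011
Split: l1_idx=4, l2_idx=5, offset=3
L1[4] = 2
L2[2][5] = 52
paddr = 52 * 8 + 3 = 419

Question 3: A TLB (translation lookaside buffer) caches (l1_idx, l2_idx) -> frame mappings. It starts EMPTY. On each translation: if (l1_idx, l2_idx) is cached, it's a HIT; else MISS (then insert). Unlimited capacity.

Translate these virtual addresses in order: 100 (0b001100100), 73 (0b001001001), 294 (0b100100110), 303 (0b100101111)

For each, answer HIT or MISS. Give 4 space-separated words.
vaddr=100: (1,4) not in TLB -> MISS, insert
vaddr=73: (1,1) not in TLB -> MISS, insert
vaddr=294: (4,4) not in TLB -> MISS, insert
vaddr=303: (4,5) not in TLB -> MISS, insert

Answer: MISS MISS MISS MISS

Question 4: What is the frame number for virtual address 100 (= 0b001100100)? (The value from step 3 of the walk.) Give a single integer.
Answer: 55

Derivation:
vaddr = 100: l1_idx=1, l2_idx=4
L1[1] = 0; L2[0][4] = 55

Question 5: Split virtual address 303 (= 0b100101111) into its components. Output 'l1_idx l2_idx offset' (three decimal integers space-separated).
Answer: 4 5 7

Derivation:
vaddr = 303 = 0b100101111
  top 3 bits -> l1_idx = 4
  next 3 bits -> l2_idx = 5
  bottom 3 bits -> offset = 7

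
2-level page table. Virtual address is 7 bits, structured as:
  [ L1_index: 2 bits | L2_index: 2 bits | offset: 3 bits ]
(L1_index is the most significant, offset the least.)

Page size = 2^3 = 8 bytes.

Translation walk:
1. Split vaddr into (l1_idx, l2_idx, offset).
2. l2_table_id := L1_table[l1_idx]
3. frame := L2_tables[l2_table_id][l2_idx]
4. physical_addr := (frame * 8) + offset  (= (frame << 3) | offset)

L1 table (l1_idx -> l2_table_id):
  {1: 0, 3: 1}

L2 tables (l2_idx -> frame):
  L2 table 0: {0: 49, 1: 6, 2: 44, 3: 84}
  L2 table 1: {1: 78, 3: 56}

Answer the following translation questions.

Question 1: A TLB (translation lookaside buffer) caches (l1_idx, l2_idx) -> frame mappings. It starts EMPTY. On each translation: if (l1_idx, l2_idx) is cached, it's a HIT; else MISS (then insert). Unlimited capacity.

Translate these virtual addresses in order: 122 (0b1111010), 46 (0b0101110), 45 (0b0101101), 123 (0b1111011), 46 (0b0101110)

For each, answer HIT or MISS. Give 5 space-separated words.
Answer: MISS MISS HIT HIT HIT

Derivation:
vaddr=122: (3,3) not in TLB -> MISS, insert
vaddr=46: (1,1) not in TLB -> MISS, insert
vaddr=45: (1,1) in TLB -> HIT
vaddr=123: (3,3) in TLB -> HIT
vaddr=46: (1,1) in TLB -> HIT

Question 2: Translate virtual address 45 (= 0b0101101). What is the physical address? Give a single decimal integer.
vaddr = 45 = 0b0101101
Split: l1_idx=1, l2_idx=1, offset=5
L1[1] = 0
L2[0][1] = 6
paddr = 6 * 8 + 5 = 53

Answer: 53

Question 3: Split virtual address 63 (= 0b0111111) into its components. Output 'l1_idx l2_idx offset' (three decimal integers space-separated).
Answer: 1 3 7

Derivation:
vaddr = 63 = 0b0111111
  top 2 bits -> l1_idx = 1
  next 2 bits -> l2_idx = 3
  bottom 3 bits -> offset = 7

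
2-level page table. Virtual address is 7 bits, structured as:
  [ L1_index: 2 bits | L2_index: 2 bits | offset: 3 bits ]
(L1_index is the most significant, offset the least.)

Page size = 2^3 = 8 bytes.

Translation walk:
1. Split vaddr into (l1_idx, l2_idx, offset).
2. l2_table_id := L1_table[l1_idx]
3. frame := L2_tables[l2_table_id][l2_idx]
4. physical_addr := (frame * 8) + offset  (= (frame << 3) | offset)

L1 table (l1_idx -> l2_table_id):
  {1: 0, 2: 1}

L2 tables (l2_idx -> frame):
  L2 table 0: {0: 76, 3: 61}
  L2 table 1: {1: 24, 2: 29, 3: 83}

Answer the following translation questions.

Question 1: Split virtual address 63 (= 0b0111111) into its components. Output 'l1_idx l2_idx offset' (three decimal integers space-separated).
vaddr = 63 = 0b0111111
  top 2 bits -> l1_idx = 1
  next 2 bits -> l2_idx = 3
  bottom 3 bits -> offset = 7

Answer: 1 3 7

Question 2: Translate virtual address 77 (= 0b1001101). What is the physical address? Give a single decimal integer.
vaddr = 77 = 0b1001101
Split: l1_idx=2, l2_idx=1, offset=5
L1[2] = 1
L2[1][1] = 24
paddr = 24 * 8 + 5 = 197

Answer: 197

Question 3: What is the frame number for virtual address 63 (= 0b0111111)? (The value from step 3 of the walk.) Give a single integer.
vaddr = 63: l1_idx=1, l2_idx=3
L1[1] = 0; L2[0][3] = 61

Answer: 61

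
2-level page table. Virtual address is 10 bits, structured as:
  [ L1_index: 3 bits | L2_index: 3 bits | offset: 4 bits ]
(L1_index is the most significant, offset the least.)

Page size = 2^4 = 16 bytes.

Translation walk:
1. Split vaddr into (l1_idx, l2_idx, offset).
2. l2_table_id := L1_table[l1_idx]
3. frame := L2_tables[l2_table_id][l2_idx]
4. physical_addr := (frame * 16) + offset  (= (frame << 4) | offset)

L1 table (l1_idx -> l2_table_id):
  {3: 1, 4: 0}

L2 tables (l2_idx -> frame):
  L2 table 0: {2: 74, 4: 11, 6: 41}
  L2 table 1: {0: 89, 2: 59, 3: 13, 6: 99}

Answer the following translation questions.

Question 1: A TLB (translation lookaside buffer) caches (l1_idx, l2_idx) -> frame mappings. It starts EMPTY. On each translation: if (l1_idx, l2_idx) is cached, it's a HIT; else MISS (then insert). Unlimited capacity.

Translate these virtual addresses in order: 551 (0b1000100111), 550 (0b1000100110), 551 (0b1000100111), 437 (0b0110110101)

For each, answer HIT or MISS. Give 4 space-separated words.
Answer: MISS HIT HIT MISS

Derivation:
vaddr=551: (4,2) not in TLB -> MISS, insert
vaddr=550: (4,2) in TLB -> HIT
vaddr=551: (4,2) in TLB -> HIT
vaddr=437: (3,3) not in TLB -> MISS, insert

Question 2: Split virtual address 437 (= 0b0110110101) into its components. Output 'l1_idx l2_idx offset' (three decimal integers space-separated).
vaddr = 437 = 0b0110110101
  top 3 bits -> l1_idx = 3
  next 3 bits -> l2_idx = 3
  bottom 4 bits -> offset = 5

Answer: 3 3 5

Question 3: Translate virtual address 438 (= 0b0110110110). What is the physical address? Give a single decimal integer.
Answer: 214

Derivation:
vaddr = 438 = 0b0110110110
Split: l1_idx=3, l2_idx=3, offset=6
L1[3] = 1
L2[1][3] = 13
paddr = 13 * 16 + 6 = 214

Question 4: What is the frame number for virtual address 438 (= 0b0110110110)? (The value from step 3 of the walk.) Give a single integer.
Answer: 13

Derivation:
vaddr = 438: l1_idx=3, l2_idx=3
L1[3] = 1; L2[1][3] = 13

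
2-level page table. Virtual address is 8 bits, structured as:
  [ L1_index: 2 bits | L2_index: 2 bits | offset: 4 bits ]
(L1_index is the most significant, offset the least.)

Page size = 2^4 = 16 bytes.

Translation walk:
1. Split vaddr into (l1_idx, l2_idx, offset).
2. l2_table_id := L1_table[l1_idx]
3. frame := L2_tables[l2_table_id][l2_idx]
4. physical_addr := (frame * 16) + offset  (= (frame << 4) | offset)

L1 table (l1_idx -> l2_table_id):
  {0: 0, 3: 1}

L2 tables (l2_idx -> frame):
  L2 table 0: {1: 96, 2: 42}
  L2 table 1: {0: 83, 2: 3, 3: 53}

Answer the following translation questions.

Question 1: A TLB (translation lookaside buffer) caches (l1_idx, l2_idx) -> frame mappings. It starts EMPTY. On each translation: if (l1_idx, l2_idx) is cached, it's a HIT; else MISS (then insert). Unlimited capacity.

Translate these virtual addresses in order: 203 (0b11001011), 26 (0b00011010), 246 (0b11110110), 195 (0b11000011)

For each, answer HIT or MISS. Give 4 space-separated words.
vaddr=203: (3,0) not in TLB -> MISS, insert
vaddr=26: (0,1) not in TLB -> MISS, insert
vaddr=246: (3,3) not in TLB -> MISS, insert
vaddr=195: (3,0) in TLB -> HIT

Answer: MISS MISS MISS HIT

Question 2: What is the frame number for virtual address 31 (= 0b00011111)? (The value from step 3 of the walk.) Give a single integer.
Answer: 96

Derivation:
vaddr = 31: l1_idx=0, l2_idx=1
L1[0] = 0; L2[0][1] = 96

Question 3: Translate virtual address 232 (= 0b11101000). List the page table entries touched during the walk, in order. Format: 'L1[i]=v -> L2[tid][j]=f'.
Answer: L1[3]=1 -> L2[1][2]=3

Derivation:
vaddr = 232 = 0b11101000
Split: l1_idx=3, l2_idx=2, offset=8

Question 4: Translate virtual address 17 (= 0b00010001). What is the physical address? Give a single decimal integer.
Answer: 1537

Derivation:
vaddr = 17 = 0b00010001
Split: l1_idx=0, l2_idx=1, offset=1
L1[0] = 0
L2[0][1] = 96
paddr = 96 * 16 + 1 = 1537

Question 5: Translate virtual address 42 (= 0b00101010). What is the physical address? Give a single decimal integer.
vaddr = 42 = 0b00101010
Split: l1_idx=0, l2_idx=2, offset=10
L1[0] = 0
L2[0][2] = 42
paddr = 42 * 16 + 10 = 682

Answer: 682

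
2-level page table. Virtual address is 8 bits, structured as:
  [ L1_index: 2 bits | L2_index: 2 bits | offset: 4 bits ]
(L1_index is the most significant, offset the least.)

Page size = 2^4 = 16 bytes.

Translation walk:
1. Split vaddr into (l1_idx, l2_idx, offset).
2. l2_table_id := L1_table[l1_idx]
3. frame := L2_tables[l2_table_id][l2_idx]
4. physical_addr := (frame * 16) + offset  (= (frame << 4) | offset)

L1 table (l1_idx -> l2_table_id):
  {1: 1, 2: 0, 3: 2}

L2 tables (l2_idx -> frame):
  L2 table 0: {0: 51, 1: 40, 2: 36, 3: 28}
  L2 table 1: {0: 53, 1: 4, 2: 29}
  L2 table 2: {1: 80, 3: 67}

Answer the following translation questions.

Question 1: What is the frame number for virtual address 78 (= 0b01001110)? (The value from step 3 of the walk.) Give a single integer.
Answer: 53

Derivation:
vaddr = 78: l1_idx=1, l2_idx=0
L1[1] = 1; L2[1][0] = 53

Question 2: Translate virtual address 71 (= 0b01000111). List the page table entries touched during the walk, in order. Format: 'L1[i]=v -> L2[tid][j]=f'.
vaddr = 71 = 0b01000111
Split: l1_idx=1, l2_idx=0, offset=7

Answer: L1[1]=1 -> L2[1][0]=53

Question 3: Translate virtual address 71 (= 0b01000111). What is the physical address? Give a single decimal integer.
vaddr = 71 = 0b01000111
Split: l1_idx=1, l2_idx=0, offset=7
L1[1] = 1
L2[1][0] = 53
paddr = 53 * 16 + 7 = 855

Answer: 855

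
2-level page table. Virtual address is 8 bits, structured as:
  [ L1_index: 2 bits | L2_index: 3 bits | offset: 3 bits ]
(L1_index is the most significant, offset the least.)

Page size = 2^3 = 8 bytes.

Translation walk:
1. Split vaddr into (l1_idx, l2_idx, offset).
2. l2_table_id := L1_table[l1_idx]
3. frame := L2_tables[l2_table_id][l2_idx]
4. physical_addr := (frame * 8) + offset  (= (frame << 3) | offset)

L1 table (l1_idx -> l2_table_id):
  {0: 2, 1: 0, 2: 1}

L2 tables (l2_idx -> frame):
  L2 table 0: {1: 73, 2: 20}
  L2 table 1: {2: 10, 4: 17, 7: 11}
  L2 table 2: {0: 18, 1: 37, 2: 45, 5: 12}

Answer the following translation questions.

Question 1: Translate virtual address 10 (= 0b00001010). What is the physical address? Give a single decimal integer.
vaddr = 10 = 0b00001010
Split: l1_idx=0, l2_idx=1, offset=2
L1[0] = 2
L2[2][1] = 37
paddr = 37 * 8 + 2 = 298

Answer: 298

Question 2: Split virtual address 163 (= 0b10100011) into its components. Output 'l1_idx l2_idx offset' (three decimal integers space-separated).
Answer: 2 4 3

Derivation:
vaddr = 163 = 0b10100011
  top 2 bits -> l1_idx = 2
  next 3 bits -> l2_idx = 4
  bottom 3 bits -> offset = 3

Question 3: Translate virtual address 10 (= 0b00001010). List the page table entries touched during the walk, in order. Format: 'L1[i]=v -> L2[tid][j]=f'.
Answer: L1[0]=2 -> L2[2][1]=37

Derivation:
vaddr = 10 = 0b00001010
Split: l1_idx=0, l2_idx=1, offset=2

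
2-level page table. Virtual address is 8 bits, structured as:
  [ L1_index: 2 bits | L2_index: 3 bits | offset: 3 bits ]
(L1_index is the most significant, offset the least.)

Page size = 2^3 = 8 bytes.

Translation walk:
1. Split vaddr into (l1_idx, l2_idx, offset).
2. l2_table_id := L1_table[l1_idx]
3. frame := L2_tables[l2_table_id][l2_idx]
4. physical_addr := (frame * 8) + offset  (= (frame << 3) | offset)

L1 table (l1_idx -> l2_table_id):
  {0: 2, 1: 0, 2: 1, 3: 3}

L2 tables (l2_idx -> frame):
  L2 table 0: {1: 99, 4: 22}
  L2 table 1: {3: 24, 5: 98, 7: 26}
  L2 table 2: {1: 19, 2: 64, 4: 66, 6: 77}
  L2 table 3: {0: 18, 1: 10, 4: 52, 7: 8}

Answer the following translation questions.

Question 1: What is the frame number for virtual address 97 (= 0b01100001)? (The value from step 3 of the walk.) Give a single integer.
Answer: 22

Derivation:
vaddr = 97: l1_idx=1, l2_idx=4
L1[1] = 0; L2[0][4] = 22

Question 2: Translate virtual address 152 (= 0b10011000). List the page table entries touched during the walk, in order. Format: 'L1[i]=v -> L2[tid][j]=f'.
vaddr = 152 = 0b10011000
Split: l1_idx=2, l2_idx=3, offset=0

Answer: L1[2]=1 -> L2[1][3]=24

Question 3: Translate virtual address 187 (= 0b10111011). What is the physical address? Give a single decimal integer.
Answer: 211

Derivation:
vaddr = 187 = 0b10111011
Split: l1_idx=2, l2_idx=7, offset=3
L1[2] = 1
L2[1][7] = 26
paddr = 26 * 8 + 3 = 211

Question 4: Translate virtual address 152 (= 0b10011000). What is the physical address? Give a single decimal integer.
Answer: 192

Derivation:
vaddr = 152 = 0b10011000
Split: l1_idx=2, l2_idx=3, offset=0
L1[2] = 1
L2[1][3] = 24
paddr = 24 * 8 + 0 = 192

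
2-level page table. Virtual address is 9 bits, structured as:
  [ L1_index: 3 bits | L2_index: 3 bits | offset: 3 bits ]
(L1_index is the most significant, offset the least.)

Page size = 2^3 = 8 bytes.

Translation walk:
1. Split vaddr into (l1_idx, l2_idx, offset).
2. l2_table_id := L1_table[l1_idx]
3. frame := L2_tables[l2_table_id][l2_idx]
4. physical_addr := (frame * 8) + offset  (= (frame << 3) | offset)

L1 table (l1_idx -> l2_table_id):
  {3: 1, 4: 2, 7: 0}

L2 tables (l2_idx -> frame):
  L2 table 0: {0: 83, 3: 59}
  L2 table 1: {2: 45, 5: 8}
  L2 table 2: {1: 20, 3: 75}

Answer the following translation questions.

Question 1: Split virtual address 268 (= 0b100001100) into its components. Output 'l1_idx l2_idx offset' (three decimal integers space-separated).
Answer: 4 1 4

Derivation:
vaddr = 268 = 0b100001100
  top 3 bits -> l1_idx = 4
  next 3 bits -> l2_idx = 1
  bottom 3 bits -> offset = 4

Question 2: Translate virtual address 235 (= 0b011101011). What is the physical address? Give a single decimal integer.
Answer: 67

Derivation:
vaddr = 235 = 0b011101011
Split: l1_idx=3, l2_idx=5, offset=3
L1[3] = 1
L2[1][5] = 8
paddr = 8 * 8 + 3 = 67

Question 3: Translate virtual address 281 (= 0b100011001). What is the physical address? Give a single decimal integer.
vaddr = 281 = 0b100011001
Split: l1_idx=4, l2_idx=3, offset=1
L1[4] = 2
L2[2][3] = 75
paddr = 75 * 8 + 1 = 601

Answer: 601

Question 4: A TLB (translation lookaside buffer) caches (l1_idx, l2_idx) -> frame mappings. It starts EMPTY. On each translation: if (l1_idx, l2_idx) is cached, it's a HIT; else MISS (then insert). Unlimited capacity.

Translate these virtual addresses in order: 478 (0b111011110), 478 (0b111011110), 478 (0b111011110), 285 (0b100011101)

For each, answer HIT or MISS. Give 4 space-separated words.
vaddr=478: (7,3) not in TLB -> MISS, insert
vaddr=478: (7,3) in TLB -> HIT
vaddr=478: (7,3) in TLB -> HIT
vaddr=285: (4,3) not in TLB -> MISS, insert

Answer: MISS HIT HIT MISS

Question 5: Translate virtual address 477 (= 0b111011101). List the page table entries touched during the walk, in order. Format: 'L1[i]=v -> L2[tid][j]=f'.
vaddr = 477 = 0b111011101
Split: l1_idx=7, l2_idx=3, offset=5

Answer: L1[7]=0 -> L2[0][3]=59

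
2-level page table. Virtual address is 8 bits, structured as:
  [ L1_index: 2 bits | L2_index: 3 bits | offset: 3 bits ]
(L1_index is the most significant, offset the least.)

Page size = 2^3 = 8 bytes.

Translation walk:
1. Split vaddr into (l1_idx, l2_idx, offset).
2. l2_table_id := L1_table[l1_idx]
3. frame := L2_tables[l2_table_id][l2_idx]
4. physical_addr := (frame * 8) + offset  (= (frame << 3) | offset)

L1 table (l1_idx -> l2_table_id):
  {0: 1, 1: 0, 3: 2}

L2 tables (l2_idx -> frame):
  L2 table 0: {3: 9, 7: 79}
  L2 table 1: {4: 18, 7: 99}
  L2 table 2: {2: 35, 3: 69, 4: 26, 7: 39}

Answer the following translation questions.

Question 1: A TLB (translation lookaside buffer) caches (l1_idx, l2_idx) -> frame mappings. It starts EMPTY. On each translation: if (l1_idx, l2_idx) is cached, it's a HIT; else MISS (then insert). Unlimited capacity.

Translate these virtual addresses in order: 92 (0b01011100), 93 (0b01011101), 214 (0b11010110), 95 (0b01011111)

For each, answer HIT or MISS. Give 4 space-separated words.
Answer: MISS HIT MISS HIT

Derivation:
vaddr=92: (1,3) not in TLB -> MISS, insert
vaddr=93: (1,3) in TLB -> HIT
vaddr=214: (3,2) not in TLB -> MISS, insert
vaddr=95: (1,3) in TLB -> HIT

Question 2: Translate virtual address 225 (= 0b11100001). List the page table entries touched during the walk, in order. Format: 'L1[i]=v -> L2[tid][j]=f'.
vaddr = 225 = 0b11100001
Split: l1_idx=3, l2_idx=4, offset=1

Answer: L1[3]=2 -> L2[2][4]=26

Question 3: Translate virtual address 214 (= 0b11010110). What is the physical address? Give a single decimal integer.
vaddr = 214 = 0b11010110
Split: l1_idx=3, l2_idx=2, offset=6
L1[3] = 2
L2[2][2] = 35
paddr = 35 * 8 + 6 = 286

Answer: 286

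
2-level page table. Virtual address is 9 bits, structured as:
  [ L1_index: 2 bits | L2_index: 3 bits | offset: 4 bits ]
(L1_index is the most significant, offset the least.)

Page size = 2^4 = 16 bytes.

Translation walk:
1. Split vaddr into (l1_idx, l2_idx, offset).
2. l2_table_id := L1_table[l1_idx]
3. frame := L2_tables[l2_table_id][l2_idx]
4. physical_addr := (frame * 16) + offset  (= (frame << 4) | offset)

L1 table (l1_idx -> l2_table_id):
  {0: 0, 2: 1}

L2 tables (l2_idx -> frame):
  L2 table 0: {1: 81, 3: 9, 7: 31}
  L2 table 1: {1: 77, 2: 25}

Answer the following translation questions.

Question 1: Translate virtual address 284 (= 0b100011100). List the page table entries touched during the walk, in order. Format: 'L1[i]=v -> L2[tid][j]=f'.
vaddr = 284 = 0b100011100
Split: l1_idx=2, l2_idx=1, offset=12

Answer: L1[2]=1 -> L2[1][1]=77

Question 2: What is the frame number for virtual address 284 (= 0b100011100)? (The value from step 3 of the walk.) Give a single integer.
Answer: 77

Derivation:
vaddr = 284: l1_idx=2, l2_idx=1
L1[2] = 1; L2[1][1] = 77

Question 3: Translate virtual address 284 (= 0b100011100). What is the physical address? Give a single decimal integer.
Answer: 1244

Derivation:
vaddr = 284 = 0b100011100
Split: l1_idx=2, l2_idx=1, offset=12
L1[2] = 1
L2[1][1] = 77
paddr = 77 * 16 + 12 = 1244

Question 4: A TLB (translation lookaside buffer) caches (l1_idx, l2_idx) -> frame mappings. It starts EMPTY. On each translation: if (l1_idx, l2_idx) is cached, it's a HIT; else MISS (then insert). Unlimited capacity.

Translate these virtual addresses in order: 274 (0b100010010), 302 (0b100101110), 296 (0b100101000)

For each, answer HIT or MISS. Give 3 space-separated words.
vaddr=274: (2,1) not in TLB -> MISS, insert
vaddr=302: (2,2) not in TLB -> MISS, insert
vaddr=296: (2,2) in TLB -> HIT

Answer: MISS MISS HIT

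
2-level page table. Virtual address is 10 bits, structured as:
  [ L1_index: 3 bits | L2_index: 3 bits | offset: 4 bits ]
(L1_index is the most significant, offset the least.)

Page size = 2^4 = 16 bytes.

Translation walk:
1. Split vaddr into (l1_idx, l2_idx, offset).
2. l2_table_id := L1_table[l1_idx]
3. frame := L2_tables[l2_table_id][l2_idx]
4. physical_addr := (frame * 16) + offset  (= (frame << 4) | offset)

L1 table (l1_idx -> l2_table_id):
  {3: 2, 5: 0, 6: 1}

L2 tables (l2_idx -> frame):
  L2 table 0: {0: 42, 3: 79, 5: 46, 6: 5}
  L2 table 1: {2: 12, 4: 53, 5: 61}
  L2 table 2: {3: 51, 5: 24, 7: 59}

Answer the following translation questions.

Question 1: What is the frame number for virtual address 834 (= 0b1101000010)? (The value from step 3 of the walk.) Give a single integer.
Answer: 53

Derivation:
vaddr = 834: l1_idx=6, l2_idx=4
L1[6] = 1; L2[1][4] = 53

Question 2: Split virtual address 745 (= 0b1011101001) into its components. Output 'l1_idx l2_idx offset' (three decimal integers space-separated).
Answer: 5 6 9

Derivation:
vaddr = 745 = 0b1011101001
  top 3 bits -> l1_idx = 5
  next 3 bits -> l2_idx = 6
  bottom 4 bits -> offset = 9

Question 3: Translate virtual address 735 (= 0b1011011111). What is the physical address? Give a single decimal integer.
vaddr = 735 = 0b1011011111
Split: l1_idx=5, l2_idx=5, offset=15
L1[5] = 0
L2[0][5] = 46
paddr = 46 * 16 + 15 = 751

Answer: 751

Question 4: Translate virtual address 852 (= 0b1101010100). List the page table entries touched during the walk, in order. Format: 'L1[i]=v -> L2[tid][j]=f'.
Answer: L1[6]=1 -> L2[1][5]=61

Derivation:
vaddr = 852 = 0b1101010100
Split: l1_idx=6, l2_idx=5, offset=4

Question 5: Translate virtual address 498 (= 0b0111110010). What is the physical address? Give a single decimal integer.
Answer: 946

Derivation:
vaddr = 498 = 0b0111110010
Split: l1_idx=3, l2_idx=7, offset=2
L1[3] = 2
L2[2][7] = 59
paddr = 59 * 16 + 2 = 946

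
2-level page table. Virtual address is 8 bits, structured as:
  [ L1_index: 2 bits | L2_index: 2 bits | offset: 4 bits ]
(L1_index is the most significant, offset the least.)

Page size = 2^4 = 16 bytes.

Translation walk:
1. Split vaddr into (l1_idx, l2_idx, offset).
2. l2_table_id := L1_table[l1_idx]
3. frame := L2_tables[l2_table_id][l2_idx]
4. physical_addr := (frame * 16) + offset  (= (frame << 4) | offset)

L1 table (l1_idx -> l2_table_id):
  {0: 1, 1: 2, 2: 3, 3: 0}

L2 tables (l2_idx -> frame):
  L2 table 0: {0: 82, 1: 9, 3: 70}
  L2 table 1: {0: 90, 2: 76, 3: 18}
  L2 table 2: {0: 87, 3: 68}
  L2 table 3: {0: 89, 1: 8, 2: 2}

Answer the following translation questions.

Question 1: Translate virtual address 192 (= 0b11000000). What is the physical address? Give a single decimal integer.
vaddr = 192 = 0b11000000
Split: l1_idx=3, l2_idx=0, offset=0
L1[3] = 0
L2[0][0] = 82
paddr = 82 * 16 + 0 = 1312

Answer: 1312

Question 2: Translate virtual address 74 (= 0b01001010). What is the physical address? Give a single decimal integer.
vaddr = 74 = 0b01001010
Split: l1_idx=1, l2_idx=0, offset=10
L1[1] = 2
L2[2][0] = 87
paddr = 87 * 16 + 10 = 1402

Answer: 1402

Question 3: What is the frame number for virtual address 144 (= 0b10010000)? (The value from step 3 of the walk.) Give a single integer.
Answer: 8

Derivation:
vaddr = 144: l1_idx=2, l2_idx=1
L1[2] = 3; L2[3][1] = 8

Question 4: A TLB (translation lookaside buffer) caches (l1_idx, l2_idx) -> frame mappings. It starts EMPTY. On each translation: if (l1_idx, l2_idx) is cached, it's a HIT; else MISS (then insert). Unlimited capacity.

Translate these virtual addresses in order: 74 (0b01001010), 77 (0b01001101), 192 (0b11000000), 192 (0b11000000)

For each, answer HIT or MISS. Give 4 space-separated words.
Answer: MISS HIT MISS HIT

Derivation:
vaddr=74: (1,0) not in TLB -> MISS, insert
vaddr=77: (1,0) in TLB -> HIT
vaddr=192: (3,0) not in TLB -> MISS, insert
vaddr=192: (3,0) in TLB -> HIT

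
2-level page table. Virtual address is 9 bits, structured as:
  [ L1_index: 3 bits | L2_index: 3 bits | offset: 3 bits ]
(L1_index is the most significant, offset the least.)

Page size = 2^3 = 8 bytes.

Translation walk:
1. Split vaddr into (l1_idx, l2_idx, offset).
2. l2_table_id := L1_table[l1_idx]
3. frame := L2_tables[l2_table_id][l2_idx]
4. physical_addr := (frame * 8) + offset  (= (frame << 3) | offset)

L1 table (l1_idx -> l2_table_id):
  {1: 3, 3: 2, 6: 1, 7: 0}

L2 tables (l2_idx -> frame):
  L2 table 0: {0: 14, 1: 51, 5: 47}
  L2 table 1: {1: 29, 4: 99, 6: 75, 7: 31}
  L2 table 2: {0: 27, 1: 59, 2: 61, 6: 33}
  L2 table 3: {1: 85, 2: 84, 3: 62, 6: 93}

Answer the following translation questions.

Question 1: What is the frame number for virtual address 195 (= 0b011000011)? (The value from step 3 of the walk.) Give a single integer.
Answer: 27

Derivation:
vaddr = 195: l1_idx=3, l2_idx=0
L1[3] = 2; L2[2][0] = 27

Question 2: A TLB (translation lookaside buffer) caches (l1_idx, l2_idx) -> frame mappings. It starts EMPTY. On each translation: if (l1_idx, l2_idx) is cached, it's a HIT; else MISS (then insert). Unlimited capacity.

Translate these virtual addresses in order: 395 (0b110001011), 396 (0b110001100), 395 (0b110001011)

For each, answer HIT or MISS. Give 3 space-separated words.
Answer: MISS HIT HIT

Derivation:
vaddr=395: (6,1) not in TLB -> MISS, insert
vaddr=396: (6,1) in TLB -> HIT
vaddr=395: (6,1) in TLB -> HIT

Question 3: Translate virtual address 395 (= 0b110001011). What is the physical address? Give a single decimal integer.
vaddr = 395 = 0b110001011
Split: l1_idx=6, l2_idx=1, offset=3
L1[6] = 1
L2[1][1] = 29
paddr = 29 * 8 + 3 = 235

Answer: 235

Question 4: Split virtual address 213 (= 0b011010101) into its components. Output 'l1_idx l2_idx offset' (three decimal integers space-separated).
Answer: 3 2 5

Derivation:
vaddr = 213 = 0b011010101
  top 3 bits -> l1_idx = 3
  next 3 bits -> l2_idx = 2
  bottom 3 bits -> offset = 5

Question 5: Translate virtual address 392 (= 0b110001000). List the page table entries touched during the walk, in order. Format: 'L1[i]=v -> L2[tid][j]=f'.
vaddr = 392 = 0b110001000
Split: l1_idx=6, l2_idx=1, offset=0

Answer: L1[6]=1 -> L2[1][1]=29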